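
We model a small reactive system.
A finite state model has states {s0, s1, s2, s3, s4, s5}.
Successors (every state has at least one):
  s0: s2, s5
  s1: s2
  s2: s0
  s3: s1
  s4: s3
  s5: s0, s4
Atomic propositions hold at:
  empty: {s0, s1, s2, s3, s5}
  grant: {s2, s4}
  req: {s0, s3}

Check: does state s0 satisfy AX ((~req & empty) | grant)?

Sat(~req) = {s1, s2, s4, s5}
Sat(~req & empty) = {s1, s2, s5}
Sat((~req & empty) | grant) = {s1, s2, s4, s5}
Sat(AX ((~req & empty) | grant)) = {s : every successor in {s1, s2, s4, s5}} = {s0, s1, s3}
s0 ∈ Sat(AX ((~req & empty) | grant)) = {s0, s1, s3}, so the formula holds at s0.

Yes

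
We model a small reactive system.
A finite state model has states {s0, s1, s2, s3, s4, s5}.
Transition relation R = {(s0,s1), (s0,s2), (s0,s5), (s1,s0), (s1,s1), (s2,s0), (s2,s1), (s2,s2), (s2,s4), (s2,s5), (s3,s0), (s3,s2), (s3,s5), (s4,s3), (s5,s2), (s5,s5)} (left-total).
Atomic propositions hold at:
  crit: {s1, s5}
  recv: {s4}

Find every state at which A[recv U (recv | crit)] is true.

Sat(recv | crit) = {s1, s4, s5}
A[recv U (recv | crit)]: least fixpoint, start Z0 = Sat((recv | crit)) = {s1, s4, s5}, add states in Sat(recv) with every successor in Z. Already a fixed point.
Sat(A[recv U (recv | crit)]) = {s1, s4, s5}

{s1, s4, s5}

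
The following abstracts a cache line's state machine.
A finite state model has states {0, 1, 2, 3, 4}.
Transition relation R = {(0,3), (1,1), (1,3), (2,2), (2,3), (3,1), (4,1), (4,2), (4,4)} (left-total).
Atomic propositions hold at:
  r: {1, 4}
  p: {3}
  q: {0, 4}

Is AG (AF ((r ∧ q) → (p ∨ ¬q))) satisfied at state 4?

Sat(r ∧ q) = {4}
Sat(¬q) = {1, 2, 3}
Sat(p ∨ ¬q) = {1, 2, 3}
Sat((r ∧ q) → (p ∨ ¬q)) = {0, 1, 2, 3}
AF ((r ∧ q) → (p ∨ ¬q)): least fixpoint, start Z0 = {0, 1, 2, 3}, add states with every successor in Z. Already a fixed point.
Sat(AF ((r ∧ q) → (p ∨ ¬q))) = {0, 1, 2, 3}
AG (AF ((r ∧ q) → (p ∨ ¬q))): greatest fixpoint, start Z0 = {0, 1, 2, 3}, keep only states in Sat with every successor in Z. Already a fixed point.
Sat(AG (AF ((r ∧ q) → (p ∨ ¬q)))) = {0, 1, 2, 3}
4 ∉ Sat(AG (AF ((r ∧ q) → (p ∨ ¬q)))) = {0, 1, 2, 3}, so the formula does not hold at 4.

No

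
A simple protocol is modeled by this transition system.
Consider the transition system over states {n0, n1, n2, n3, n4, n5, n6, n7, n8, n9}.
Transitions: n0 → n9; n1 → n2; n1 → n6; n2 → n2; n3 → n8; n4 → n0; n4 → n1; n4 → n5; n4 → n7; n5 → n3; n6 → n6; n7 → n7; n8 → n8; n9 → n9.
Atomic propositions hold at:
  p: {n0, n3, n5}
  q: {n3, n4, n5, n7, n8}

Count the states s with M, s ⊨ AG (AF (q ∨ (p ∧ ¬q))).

4

Sat(¬q) = {n0, n1, n2, n6, n9}
Sat(p ∧ ¬q) = {n0}
Sat(q ∨ (p ∧ ¬q)) = {n0, n3, n4, n5, n7, n8}
AF (q ∨ (p ∧ ¬q)): least fixpoint, start Z0 = {n0, n3, n4, n5, n7, n8}, add states with every successor in Z. Already a fixed point.
Sat(AF (q ∨ (p ∧ ¬q))) = {n0, n3, n4, n5, n7, n8}
AG (AF (q ∨ (p ∧ ¬q))): greatest fixpoint, start Z0 = {n0, n3, n4, n5, n7, n8}, keep only states in Sat with every successor in Z. Z1 = {n3, n5, n7, n8}; fixed.
Sat(AG (AF (q ∨ (p ∧ ¬q)))) = {n3, n5, n7, n8}
|Sat(AG (AF (q ∨ (p ∧ ¬q))))| = |{n3, n5, n7, n8}| = 4.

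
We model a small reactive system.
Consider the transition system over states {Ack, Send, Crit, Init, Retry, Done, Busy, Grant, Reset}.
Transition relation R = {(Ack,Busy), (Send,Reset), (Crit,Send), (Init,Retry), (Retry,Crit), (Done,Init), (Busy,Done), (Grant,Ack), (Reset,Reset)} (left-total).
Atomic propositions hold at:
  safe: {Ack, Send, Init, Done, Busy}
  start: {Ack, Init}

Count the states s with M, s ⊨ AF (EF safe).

8

EF safe: least fixpoint, start Z0 = {Ack, Send, Init, Done, Busy}, add states with some successor in Z. Z1 = {Ack, Send, Crit, Init, Done, Busy, Grant}; Z2 = {Ack, Send, Crit, Init, Retry, Done, Busy, Grant}; fixed.
Sat(EF safe) = {Ack, Send, Crit, Init, Retry, Done, Busy, Grant}
AF (EF safe): least fixpoint, start Z0 = {Ack, Send, Crit, Init, Retry, Done, Busy, Grant}, add states with every successor in Z. Already a fixed point.
Sat(AF (EF safe)) = {Ack, Send, Crit, Init, Retry, Done, Busy, Grant}
|Sat(AF (EF safe))| = |{Ack, Send, Crit, Init, Retry, Done, Busy, Grant}| = 8.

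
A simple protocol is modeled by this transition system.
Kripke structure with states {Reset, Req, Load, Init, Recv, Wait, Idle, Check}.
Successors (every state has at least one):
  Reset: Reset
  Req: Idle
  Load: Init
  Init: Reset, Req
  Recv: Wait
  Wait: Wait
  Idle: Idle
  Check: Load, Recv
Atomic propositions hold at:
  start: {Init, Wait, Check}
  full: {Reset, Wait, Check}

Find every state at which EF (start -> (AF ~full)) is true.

Sat(~full) = {Req, Load, Init, Recv, Idle}
AF ~full: least fixpoint, start Z0 = {Req, Load, Init, Recv, Idle}, add states with every successor in Z. Z1 = {Req, Load, Init, Recv, Idle, Check}; fixed.
Sat(AF ~full) = {Req, Load, Init, Recv, Idle, Check}
Sat(start -> (AF ~full)) = {Reset, Req, Load, Init, Recv, Idle, Check}
EF (start -> (AF ~full)): least fixpoint, start Z0 = {Reset, Req, Load, Init, Recv, Idle, Check}, add states with some successor in Z. Already a fixed point.
Sat(EF (start -> (AF ~full))) = {Reset, Req, Load, Init, Recv, Idle, Check}

{Reset, Req, Load, Init, Recv, Idle, Check}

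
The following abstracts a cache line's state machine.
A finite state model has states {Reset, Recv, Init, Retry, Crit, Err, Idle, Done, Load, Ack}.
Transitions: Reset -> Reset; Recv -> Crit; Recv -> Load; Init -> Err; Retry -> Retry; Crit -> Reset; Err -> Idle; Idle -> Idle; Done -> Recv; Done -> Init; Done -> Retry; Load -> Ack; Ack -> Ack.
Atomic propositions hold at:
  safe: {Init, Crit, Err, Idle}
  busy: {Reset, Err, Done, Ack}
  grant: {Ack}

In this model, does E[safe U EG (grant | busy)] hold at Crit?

Sat(grant | busy) = {Reset, Err, Done, Ack}
EG (grant | busy): greatest fixpoint, start Z0 = {Reset, Err, Done, Ack}, keep only states in Sat with some successor in Z. Z1 = {Reset, Ack}; fixed.
Sat(EG (grant | busy)) = {Reset, Ack}
E[safe U EG (grant | busy)]: least fixpoint, start Z0 = Sat(EG (grant | busy)) = {Reset, Ack}, add states in Sat(safe) with some successor in Z. Z1 = {Reset, Crit, Ack}; fixed.
Sat(E[safe U EG (grant | busy)]) = {Reset, Crit, Ack}
Crit ∈ Sat(E[safe U EG (grant | busy)]) = {Reset, Crit, Ack}, so the formula holds at Crit.

Yes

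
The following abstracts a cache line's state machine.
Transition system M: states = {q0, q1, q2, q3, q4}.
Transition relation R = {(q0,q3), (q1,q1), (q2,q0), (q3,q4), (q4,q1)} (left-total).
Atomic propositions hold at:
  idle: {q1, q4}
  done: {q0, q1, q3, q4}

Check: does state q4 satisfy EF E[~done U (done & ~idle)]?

Sat(~done) = {q2}
Sat(~idle) = {q0, q2, q3}
Sat(done & ~idle) = {q0, q3}
E[~done U (done & ~idle)]: least fixpoint, start Z0 = Sat((done & ~idle)) = {q0, q3}, add states in Sat(~done) with some successor in Z. Z1 = {q0, q2, q3}; fixed.
Sat(E[~done U (done & ~idle)]) = {q0, q2, q3}
EF E[~done U (done & ~idle)]: least fixpoint, start Z0 = {q0, q2, q3}, add states with some successor in Z. Already a fixed point.
Sat(EF E[~done U (done & ~idle)]) = {q0, q2, q3}
q4 ∉ Sat(EF E[~done U (done & ~idle)]) = {q0, q2, q3}, so the formula does not hold at q4.

No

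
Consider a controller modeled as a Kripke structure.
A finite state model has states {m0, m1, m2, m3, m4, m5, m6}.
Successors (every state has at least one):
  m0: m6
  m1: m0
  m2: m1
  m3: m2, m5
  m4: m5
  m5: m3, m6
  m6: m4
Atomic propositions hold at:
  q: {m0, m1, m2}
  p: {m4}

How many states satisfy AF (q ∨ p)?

5

Sat(q ∨ p) = {m0, m1, m2, m4}
AF (q ∨ p): least fixpoint, start Z0 = {m0, m1, m2, m4}, add states with every successor in Z. Z1 = {m0, m1, m2, m4, m6}; fixed.
Sat(AF (q ∨ p)) = {m0, m1, m2, m4, m6}
|Sat(AF (q ∨ p))| = |{m0, m1, m2, m4, m6}| = 5.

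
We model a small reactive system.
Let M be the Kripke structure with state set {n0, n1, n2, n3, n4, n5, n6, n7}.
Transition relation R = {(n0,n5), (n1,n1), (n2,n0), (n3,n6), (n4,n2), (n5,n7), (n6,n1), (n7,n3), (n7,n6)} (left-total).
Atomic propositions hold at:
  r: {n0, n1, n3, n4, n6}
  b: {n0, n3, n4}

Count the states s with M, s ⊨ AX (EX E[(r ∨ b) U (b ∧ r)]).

2

Sat(r ∨ b) = {n0, n1, n3, n4, n6}
Sat(b ∧ r) = {n0, n3, n4}
E[(r ∨ b) U (b ∧ r)]: least fixpoint, start Z0 = Sat((b ∧ r)) = {n0, n3, n4}, add states in Sat(r ∨ b) with some successor in Z. Already a fixed point.
Sat(E[(r ∨ b) U (b ∧ r)]) = {n0, n3, n4}
Sat(EX E[(r ∨ b) U (b ∧ r)]) = {s : some successor in {n0, n3, n4}} = {n2, n7}
Sat(AX (EX E[(r ∨ b) U (b ∧ r)])) = {s : every successor in {n2, n7}} = {n4, n5}
|Sat(AX (EX E[(r ∨ b) U (b ∧ r)]))| = |{n4, n5}| = 2.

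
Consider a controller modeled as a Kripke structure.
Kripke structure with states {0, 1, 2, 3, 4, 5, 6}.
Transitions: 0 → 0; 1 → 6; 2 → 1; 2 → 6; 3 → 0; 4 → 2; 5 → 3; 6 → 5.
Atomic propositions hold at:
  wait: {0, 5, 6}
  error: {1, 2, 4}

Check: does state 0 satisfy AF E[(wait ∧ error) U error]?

No

Sat(wait ∧ error) = ∅
E[(wait ∧ error) U error]: least fixpoint, start Z0 = Sat(error) = {1, 2, 4}, add states in Sat(wait ∧ error) with some successor in Z. Already a fixed point.
Sat(E[(wait ∧ error) U error]) = {1, 2, 4}
AF E[(wait ∧ error) U error]: least fixpoint, start Z0 = {1, 2, 4}, add states with every successor in Z. Already a fixed point.
Sat(AF E[(wait ∧ error) U error]) = {1, 2, 4}
0 ∉ Sat(AF E[(wait ∧ error) U error]) = {1, 2, 4}, so the formula does not hold at 0.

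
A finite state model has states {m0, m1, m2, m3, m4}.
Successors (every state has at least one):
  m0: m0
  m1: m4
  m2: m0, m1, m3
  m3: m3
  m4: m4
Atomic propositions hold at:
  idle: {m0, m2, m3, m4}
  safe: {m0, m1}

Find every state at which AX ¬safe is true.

Sat(¬safe) = {m2, m3, m4}
Sat(AX ¬safe) = {s : every successor in {m2, m3, m4}} = {m1, m3, m4}

{m1, m3, m4}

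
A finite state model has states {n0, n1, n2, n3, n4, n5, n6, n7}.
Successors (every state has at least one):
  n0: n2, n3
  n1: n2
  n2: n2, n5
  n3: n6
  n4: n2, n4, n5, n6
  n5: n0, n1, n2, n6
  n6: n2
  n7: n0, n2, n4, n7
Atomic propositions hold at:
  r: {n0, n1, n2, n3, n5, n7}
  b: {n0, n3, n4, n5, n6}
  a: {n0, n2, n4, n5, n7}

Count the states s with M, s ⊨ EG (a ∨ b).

Sat(a ∨ b) = {n0, n2, n3, n4, n5, n6, n7}
EG (a ∨ b): greatest fixpoint, start Z0 = {n0, n2, n3, n4, n5, n6, n7}, keep only states in Sat with some successor in Z. Already a fixed point.
Sat(EG (a ∨ b)) = {n0, n2, n3, n4, n5, n6, n7}
|Sat(EG (a ∨ b))| = |{n0, n2, n3, n4, n5, n6, n7}| = 7.

7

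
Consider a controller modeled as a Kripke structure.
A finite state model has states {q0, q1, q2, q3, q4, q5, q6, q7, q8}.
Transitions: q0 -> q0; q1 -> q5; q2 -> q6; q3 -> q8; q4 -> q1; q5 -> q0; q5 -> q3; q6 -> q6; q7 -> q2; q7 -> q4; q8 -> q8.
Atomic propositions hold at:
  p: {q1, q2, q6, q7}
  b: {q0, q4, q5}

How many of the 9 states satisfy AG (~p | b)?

Sat(~p) = {q0, q3, q4, q5, q8}
Sat(~p | b) = {q0, q3, q4, q5, q8}
AG (~p | b): greatest fixpoint, start Z0 = {q0, q3, q4, q5, q8}, keep only states in Sat with every successor in Z. Z1 = {q0, q3, q5, q8}; fixed.
Sat(AG (~p | b)) = {q0, q3, q5, q8}
|Sat(AG (~p | b))| = |{q0, q3, q5, q8}| = 4.

4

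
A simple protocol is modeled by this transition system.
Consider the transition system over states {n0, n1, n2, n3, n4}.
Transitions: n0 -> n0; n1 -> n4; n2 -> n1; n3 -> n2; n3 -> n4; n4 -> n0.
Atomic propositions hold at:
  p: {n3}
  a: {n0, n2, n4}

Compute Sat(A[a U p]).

A[a U p]: least fixpoint, start Z0 = Sat(p) = {n3}, add states in Sat(a) with every successor in Z. Already a fixed point.
Sat(A[a U p]) = {n3}

{n3}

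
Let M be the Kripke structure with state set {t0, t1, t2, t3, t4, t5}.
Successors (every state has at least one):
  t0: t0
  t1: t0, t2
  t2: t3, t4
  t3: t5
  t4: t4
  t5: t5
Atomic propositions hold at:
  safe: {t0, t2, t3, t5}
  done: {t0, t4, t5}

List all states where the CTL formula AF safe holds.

{t0, t1, t2, t3, t5}

AF safe: least fixpoint, start Z0 = {t0, t2, t3, t5}, add states with every successor in Z. Z1 = {t0, t1, t2, t3, t5}; fixed.
Sat(AF safe) = {t0, t1, t2, t3, t5}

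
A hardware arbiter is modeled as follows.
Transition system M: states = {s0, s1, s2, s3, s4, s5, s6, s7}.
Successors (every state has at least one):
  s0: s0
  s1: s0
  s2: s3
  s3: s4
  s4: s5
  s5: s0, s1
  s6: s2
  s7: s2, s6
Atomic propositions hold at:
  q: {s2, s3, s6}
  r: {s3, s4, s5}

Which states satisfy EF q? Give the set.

{s2, s3, s6, s7}

EF q: least fixpoint, start Z0 = {s2, s3, s6}, add states with some successor in Z. Z1 = {s2, s3, s6, s7}; fixed.
Sat(EF q) = {s2, s3, s6, s7}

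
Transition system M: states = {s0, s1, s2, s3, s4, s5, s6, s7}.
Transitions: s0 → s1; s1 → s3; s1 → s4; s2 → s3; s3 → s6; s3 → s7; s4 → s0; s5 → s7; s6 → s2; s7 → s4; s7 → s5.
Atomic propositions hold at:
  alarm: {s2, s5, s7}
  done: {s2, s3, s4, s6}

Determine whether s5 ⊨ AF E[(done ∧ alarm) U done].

Sat(done ∧ alarm) = {s2}
E[(done ∧ alarm) U done]: least fixpoint, start Z0 = Sat(done) = {s2, s3, s4, s6}, add states in Sat(done ∧ alarm) with some successor in Z. Already a fixed point.
Sat(E[(done ∧ alarm) U done]) = {s2, s3, s4, s6}
AF E[(done ∧ alarm) U done]: least fixpoint, start Z0 = {s2, s3, s4, s6}, add states with every successor in Z. Z1 = {s1, s2, s3, s4, s6}; Z2 = {s0, s1, s2, s3, s4, s6}; fixed.
Sat(AF E[(done ∧ alarm) U done]) = {s0, s1, s2, s3, s4, s6}
s5 ∉ Sat(AF E[(done ∧ alarm) U done]) = {s0, s1, s2, s3, s4, s6}, so the formula does not hold at s5.

No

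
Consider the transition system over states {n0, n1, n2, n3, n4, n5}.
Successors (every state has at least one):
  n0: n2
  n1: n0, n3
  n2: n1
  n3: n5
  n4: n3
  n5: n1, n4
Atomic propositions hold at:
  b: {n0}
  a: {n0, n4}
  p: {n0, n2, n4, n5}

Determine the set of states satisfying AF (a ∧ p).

Sat(a ∧ p) = {n0, n4}
AF (a ∧ p): least fixpoint, start Z0 = {n0, n4}, add states with every successor in Z. Already a fixed point.
Sat(AF (a ∧ p)) = {n0, n4}

{n0, n4}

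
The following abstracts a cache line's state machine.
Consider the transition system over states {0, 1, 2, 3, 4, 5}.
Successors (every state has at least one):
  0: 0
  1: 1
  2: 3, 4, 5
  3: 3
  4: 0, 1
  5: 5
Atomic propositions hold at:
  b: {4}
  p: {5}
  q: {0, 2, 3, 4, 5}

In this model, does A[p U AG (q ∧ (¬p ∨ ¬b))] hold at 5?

Sat(¬p) = {0, 1, 2, 3, 4}
Sat(¬b) = {0, 1, 2, 3, 5}
Sat(¬p ∨ ¬b) = {0, 1, 2, 3, 4, 5}
Sat(q ∧ (¬p ∨ ¬b)) = {0, 2, 3, 4, 5}
AG (q ∧ (¬p ∨ ¬b)): greatest fixpoint, start Z0 = {0, 2, 3, 4, 5}, keep only states in Sat with every successor in Z. Z1 = {0, 2, 3, 5}; Z2 = {0, 3, 5}; fixed.
Sat(AG (q ∧ (¬p ∨ ¬b))) = {0, 3, 5}
A[p U AG (q ∧ (¬p ∨ ¬b))]: least fixpoint, start Z0 = Sat(AG (q ∧ (¬p ∨ ¬b))) = {0, 3, 5}, add states in Sat(p) with every successor in Z. Already a fixed point.
Sat(A[p U AG (q ∧ (¬p ∨ ¬b))]) = {0, 3, 5}
5 ∈ Sat(A[p U AG (q ∧ (¬p ∨ ¬b))]) = {0, 3, 5}, so the formula holds at 5.

Yes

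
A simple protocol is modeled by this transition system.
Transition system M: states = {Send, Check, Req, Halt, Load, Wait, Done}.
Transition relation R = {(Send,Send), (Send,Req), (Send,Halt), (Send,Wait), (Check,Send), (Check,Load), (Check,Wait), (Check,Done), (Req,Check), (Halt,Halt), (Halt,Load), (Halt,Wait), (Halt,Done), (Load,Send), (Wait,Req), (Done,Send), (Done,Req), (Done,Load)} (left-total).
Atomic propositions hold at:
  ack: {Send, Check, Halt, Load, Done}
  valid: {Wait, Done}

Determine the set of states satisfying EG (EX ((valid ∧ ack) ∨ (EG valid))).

Sat(valid ∧ ack) = {Done}
EG valid: greatest fixpoint, start Z0 = {Wait, Done}, keep only states in Sat with some successor in Z. Z1 = ∅; fixed.
Sat(EG valid) = ∅
Sat((valid ∧ ack) ∨ (EG valid)) = {Done}
Sat(EX ((valid ∧ ack) ∨ (EG valid))) = {s : some successor in {Done}} = {Check, Halt}
EG (EX ((valid ∧ ack) ∨ (EG valid))): greatest fixpoint, start Z0 = {Check, Halt}, keep only states in Sat with some successor in Z. Z1 = {Halt}; fixed.
Sat(EG (EX ((valid ∧ ack) ∨ (EG valid)))) = {Halt}

{Halt}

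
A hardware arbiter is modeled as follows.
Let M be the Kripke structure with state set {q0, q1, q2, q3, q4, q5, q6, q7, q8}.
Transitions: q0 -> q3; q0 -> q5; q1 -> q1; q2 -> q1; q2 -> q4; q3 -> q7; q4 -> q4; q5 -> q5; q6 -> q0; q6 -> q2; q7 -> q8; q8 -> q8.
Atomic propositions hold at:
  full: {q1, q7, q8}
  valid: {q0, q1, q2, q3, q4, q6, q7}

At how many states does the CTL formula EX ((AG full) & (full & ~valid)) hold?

2

AG full: greatest fixpoint, start Z0 = {q1, q7, q8}, keep only states in Sat with every successor in Z. Already a fixed point.
Sat(AG full) = {q1, q7, q8}
Sat(~valid) = {q5, q8}
Sat(full & ~valid) = {q8}
Sat((AG full) & (full & ~valid)) = {q8}
Sat(EX ((AG full) & (full & ~valid))) = {s : some successor in {q8}} = {q7, q8}
|Sat(EX ((AG full) & (full & ~valid)))| = |{q7, q8}| = 2.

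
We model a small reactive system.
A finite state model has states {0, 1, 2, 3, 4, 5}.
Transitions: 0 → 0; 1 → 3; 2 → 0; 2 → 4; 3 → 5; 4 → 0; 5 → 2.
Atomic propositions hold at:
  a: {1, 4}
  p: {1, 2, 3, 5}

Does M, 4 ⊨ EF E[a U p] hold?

E[a U p]: least fixpoint, start Z0 = Sat(p) = {1, 2, 3, 5}, add states in Sat(a) with some successor in Z. Already a fixed point.
Sat(E[a U p]) = {1, 2, 3, 5}
EF E[a U p]: least fixpoint, start Z0 = {1, 2, 3, 5}, add states with some successor in Z. Already a fixed point.
Sat(EF E[a U p]) = {1, 2, 3, 5}
4 ∉ Sat(EF E[a U p]) = {1, 2, 3, 5}, so the formula does not hold at 4.

No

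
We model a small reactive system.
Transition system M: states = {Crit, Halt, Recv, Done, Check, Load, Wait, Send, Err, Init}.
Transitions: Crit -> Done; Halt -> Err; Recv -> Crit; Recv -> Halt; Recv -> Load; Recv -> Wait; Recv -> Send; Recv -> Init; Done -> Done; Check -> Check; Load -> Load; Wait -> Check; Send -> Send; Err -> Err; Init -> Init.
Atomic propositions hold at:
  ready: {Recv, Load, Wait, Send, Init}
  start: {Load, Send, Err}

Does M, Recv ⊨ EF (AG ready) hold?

AG ready: greatest fixpoint, start Z0 = {Recv, Load, Wait, Send, Init}, keep only states in Sat with every successor in Z. Z1 = {Load, Send, Init}; fixed.
Sat(AG ready) = {Load, Send, Init}
EF (AG ready): least fixpoint, start Z0 = {Load, Send, Init}, add states with some successor in Z. Z1 = {Recv, Load, Send, Init}; fixed.
Sat(EF (AG ready)) = {Recv, Load, Send, Init}
Recv ∈ Sat(EF (AG ready)) = {Recv, Load, Send, Init}, so the formula holds at Recv.

Yes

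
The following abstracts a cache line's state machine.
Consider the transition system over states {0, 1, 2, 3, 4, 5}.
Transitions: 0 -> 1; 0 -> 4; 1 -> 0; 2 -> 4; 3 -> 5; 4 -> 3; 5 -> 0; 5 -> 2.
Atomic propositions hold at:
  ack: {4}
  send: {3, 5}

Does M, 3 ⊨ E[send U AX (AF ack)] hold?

Yes

AF ack: least fixpoint, start Z0 = {4}, add states with every successor in Z. Z1 = {2, 4}; fixed.
Sat(AF ack) = {2, 4}
Sat(AX (AF ack)) = {s : every successor in {2, 4}} = {2}
E[send U AX (AF ack)]: least fixpoint, start Z0 = Sat(AX (AF ack)) = {2}, add states in Sat(send) with some successor in Z. Z1 = {2, 5}; Z2 = {2, 3, 5}; fixed.
Sat(E[send U AX (AF ack)]) = {2, 3, 5}
3 ∈ Sat(E[send U AX (AF ack)]) = {2, 3, 5}, so the formula holds at 3.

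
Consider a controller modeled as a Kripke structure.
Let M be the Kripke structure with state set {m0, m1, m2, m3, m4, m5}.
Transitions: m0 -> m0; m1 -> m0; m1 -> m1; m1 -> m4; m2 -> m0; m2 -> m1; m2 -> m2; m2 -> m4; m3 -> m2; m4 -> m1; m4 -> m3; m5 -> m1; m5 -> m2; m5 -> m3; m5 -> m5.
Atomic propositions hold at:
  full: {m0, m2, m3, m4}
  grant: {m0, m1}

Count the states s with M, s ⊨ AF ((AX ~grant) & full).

Sat(~grant) = {m2, m3, m4, m5}
Sat(AX ~grant) = {s : every successor in {m2, m3, m4, m5}} = {m3}
Sat((AX ~grant) & full) = {m3}
AF ((AX ~grant) & full): least fixpoint, start Z0 = {m3}, add states with every successor in Z. Already a fixed point.
Sat(AF ((AX ~grant) & full)) = {m3}
|Sat(AF ((AX ~grant) & full))| = |{m3}| = 1.

1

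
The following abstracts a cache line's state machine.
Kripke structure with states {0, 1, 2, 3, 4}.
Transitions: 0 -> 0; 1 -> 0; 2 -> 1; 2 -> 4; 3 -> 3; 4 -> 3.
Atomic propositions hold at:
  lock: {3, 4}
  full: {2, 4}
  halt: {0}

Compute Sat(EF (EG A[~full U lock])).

Sat(~full) = {0, 1, 3}
A[~full U lock]: least fixpoint, start Z0 = Sat(lock) = {3, 4}, add states in Sat(~full) with every successor in Z. Already a fixed point.
Sat(A[~full U lock]) = {3, 4}
EG A[~full U lock]: greatest fixpoint, start Z0 = {3, 4}, keep only states in Sat with some successor in Z. Already a fixed point.
Sat(EG A[~full U lock]) = {3, 4}
EF (EG A[~full U lock]): least fixpoint, start Z0 = {3, 4}, add states with some successor in Z. Z1 = {2, 3, 4}; fixed.
Sat(EF (EG A[~full U lock])) = {2, 3, 4}

{2, 3, 4}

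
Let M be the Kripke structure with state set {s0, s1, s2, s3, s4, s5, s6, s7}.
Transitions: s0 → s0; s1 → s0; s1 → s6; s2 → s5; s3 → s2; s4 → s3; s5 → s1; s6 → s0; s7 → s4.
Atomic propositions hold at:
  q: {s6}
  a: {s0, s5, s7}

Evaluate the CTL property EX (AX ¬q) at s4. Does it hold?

Sat(¬q) = {s0, s1, s2, s3, s4, s5, s7}
Sat(AX ¬q) = {s : every successor in {s0, s1, s2, s3, s4, s5, s7}} = {s0, s2, s3, s4, s5, s6, s7}
Sat(EX (AX ¬q)) = {s : some successor in {s0, s2, s3, s4, s5, s6, s7}} = {s0, s1, s2, s3, s4, s6, s7}
s4 ∈ Sat(EX (AX ¬q)) = {s0, s1, s2, s3, s4, s6, s7}, so the formula holds at s4.

Yes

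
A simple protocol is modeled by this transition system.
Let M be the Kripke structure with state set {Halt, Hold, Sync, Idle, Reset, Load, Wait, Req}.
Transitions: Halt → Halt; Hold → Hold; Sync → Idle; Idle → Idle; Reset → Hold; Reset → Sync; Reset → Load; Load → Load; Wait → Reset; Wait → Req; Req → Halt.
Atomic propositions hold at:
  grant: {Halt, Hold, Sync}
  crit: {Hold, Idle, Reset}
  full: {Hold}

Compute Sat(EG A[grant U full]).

A[grant U full]: least fixpoint, start Z0 = Sat(full) = {Hold}, add states in Sat(grant) with every successor in Z. Already a fixed point.
Sat(A[grant U full]) = {Hold}
EG A[grant U full]: greatest fixpoint, start Z0 = {Hold}, keep only states in Sat with some successor in Z. Already a fixed point.
Sat(EG A[grant U full]) = {Hold}

{Hold}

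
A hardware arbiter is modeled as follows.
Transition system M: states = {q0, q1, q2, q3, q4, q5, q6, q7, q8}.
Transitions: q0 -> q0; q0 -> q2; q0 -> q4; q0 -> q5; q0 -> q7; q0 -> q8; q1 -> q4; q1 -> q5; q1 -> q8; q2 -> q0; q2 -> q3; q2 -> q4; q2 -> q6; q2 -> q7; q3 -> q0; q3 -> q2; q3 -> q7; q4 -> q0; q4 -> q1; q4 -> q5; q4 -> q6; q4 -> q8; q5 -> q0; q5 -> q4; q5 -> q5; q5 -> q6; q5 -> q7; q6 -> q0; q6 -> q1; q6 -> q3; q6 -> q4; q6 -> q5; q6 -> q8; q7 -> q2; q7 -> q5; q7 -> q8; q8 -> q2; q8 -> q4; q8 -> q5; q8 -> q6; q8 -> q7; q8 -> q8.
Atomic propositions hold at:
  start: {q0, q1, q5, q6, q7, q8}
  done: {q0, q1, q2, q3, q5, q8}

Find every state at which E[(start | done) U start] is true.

{q0, q1, q2, q3, q5, q6, q7, q8}

Sat(start | done) = {q0, q1, q2, q3, q5, q6, q7, q8}
E[(start | done) U start]: least fixpoint, start Z0 = Sat(start) = {q0, q1, q5, q6, q7, q8}, add states in Sat(start | done) with some successor in Z. Z1 = {q0, q1, q2, q3, q5, q6, q7, q8}; fixed.
Sat(E[(start | done) U start]) = {q0, q1, q2, q3, q5, q6, q7, q8}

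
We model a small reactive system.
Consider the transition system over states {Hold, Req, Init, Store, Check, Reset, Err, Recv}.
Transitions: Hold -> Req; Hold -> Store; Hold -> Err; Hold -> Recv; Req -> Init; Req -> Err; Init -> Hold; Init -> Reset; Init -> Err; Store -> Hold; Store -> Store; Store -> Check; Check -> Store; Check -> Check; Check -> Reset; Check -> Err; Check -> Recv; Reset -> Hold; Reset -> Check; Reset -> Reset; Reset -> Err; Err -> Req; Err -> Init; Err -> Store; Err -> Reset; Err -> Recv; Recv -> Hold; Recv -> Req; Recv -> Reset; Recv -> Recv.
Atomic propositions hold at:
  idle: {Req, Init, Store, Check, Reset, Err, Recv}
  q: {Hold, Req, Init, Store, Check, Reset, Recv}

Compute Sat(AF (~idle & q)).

Sat(~idle) = {Hold}
Sat(~idle & q) = {Hold}
AF (~idle & q): least fixpoint, start Z0 = {Hold}, add states with every successor in Z. Already a fixed point.
Sat(AF (~idle & q)) = {Hold}

{Hold}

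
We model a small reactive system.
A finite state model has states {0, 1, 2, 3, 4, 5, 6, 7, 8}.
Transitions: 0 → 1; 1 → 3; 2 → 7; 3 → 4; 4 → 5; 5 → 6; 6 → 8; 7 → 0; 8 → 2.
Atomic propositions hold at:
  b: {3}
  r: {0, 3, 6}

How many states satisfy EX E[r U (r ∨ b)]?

3

Sat(r ∨ b) = {0, 3, 6}
E[r U (r ∨ b)]: least fixpoint, start Z0 = Sat((r ∨ b)) = {0, 3, 6}, add states in Sat(r) with some successor in Z. Already a fixed point.
Sat(E[r U (r ∨ b)]) = {0, 3, 6}
Sat(EX E[r U (r ∨ b)]) = {s : some successor in {0, 3, 6}} = {1, 5, 7}
|Sat(EX E[r U (r ∨ b)])| = |{1, 5, 7}| = 3.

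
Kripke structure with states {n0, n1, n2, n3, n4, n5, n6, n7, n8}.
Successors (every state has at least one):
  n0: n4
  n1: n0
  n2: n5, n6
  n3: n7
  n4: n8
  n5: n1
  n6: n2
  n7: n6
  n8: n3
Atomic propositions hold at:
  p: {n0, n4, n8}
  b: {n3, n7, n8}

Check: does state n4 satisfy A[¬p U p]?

Sat(¬p) = {n1, n2, n3, n5, n6, n7}
A[¬p U p]: least fixpoint, start Z0 = Sat(p) = {n0, n4, n8}, add states in Sat(¬p) with every successor in Z. Z1 = {n0, n1, n4, n8}; Z2 = {n0, n1, n4, n5, n8}; fixed.
Sat(A[¬p U p]) = {n0, n1, n4, n5, n8}
n4 ∈ Sat(A[¬p U p]) = {n0, n1, n4, n5, n8}, so the formula holds at n4.

Yes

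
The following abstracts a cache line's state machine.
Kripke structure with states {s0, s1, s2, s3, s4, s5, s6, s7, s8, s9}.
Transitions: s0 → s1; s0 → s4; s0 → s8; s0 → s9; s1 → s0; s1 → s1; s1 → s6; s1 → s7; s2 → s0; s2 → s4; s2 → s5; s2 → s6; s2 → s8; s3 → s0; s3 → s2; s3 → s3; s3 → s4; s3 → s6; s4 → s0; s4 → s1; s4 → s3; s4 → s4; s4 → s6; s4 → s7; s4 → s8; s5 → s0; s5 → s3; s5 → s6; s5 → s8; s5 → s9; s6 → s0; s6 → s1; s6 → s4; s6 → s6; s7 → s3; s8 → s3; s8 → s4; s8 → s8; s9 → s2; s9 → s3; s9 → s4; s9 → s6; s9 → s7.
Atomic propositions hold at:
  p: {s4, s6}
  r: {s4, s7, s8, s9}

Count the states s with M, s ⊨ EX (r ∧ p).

7

Sat(r ∧ p) = {s4}
Sat(EX (r ∧ p)) = {s : some successor in {s4}} = {s0, s2, s3, s4, s6, s8, s9}
|Sat(EX (r ∧ p))| = |{s0, s2, s3, s4, s6, s8, s9}| = 7.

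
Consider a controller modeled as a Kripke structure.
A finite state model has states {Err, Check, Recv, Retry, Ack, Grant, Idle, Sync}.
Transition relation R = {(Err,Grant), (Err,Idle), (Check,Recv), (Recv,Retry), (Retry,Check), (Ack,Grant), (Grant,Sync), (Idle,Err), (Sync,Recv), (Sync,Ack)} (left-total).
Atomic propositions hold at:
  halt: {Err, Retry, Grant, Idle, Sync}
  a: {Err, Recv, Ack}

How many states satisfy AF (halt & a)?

Sat(halt & a) = {Err}
AF (halt & a): least fixpoint, start Z0 = {Err}, add states with every successor in Z. Z1 = {Err, Idle}; fixed.
Sat(AF (halt & a)) = {Err, Idle}
|Sat(AF (halt & a))| = |{Err, Idle}| = 2.

2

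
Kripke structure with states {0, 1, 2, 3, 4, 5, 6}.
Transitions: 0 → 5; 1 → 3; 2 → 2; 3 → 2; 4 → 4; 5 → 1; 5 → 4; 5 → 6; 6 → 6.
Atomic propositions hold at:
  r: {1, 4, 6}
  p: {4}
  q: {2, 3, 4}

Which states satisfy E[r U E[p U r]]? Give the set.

{1, 4, 6}

E[p U r]: least fixpoint, start Z0 = Sat(r) = {1, 4, 6}, add states in Sat(p) with some successor in Z. Already a fixed point.
Sat(E[p U r]) = {1, 4, 6}
E[r U E[p U r]]: least fixpoint, start Z0 = Sat(E[p U r]) = {1, 4, 6}, add states in Sat(r) with some successor in Z. Already a fixed point.
Sat(E[r U E[p U r]]) = {1, 4, 6}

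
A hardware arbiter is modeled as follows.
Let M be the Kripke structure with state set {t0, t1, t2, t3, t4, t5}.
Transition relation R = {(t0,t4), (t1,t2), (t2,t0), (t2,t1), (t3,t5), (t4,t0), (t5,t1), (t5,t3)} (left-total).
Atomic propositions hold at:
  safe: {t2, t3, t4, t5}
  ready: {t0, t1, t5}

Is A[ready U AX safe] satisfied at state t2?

Sat(AX safe) = {s : every successor in {t2, t3, t4, t5}} = {t0, t1, t3}
A[ready U AX safe]: least fixpoint, start Z0 = Sat(AX safe) = {t0, t1, t3}, add states in Sat(ready) with every successor in Z. Z1 = {t0, t1, t3, t5}; fixed.
Sat(A[ready U AX safe]) = {t0, t1, t3, t5}
t2 ∉ Sat(A[ready U AX safe]) = {t0, t1, t3, t5}, so the formula does not hold at t2.

No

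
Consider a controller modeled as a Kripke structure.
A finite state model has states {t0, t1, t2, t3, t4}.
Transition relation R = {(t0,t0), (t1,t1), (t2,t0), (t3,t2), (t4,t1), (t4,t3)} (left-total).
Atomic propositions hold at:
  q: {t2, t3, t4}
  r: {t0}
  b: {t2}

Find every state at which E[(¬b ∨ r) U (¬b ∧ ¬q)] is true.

{t0, t1, t4}

Sat(¬b) = {t0, t1, t3, t4}
Sat(¬b ∨ r) = {t0, t1, t3, t4}
Sat(¬q) = {t0, t1}
Sat(¬b ∧ ¬q) = {t0, t1}
E[(¬b ∨ r) U (¬b ∧ ¬q)]: least fixpoint, start Z0 = Sat((¬b ∧ ¬q)) = {t0, t1}, add states in Sat(¬b ∨ r) with some successor in Z. Z1 = {t0, t1, t4}; fixed.
Sat(E[(¬b ∨ r) U (¬b ∧ ¬q)]) = {t0, t1, t4}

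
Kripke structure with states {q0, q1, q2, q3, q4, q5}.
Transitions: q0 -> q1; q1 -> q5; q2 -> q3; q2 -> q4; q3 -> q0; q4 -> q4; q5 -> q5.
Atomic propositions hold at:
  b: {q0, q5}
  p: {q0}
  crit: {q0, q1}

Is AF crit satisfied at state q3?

Yes

AF crit: least fixpoint, start Z0 = {q0, q1}, add states with every successor in Z. Z1 = {q0, q1, q3}; fixed.
Sat(AF crit) = {q0, q1, q3}
q3 ∈ Sat(AF crit) = {q0, q1, q3}, so the formula holds at q3.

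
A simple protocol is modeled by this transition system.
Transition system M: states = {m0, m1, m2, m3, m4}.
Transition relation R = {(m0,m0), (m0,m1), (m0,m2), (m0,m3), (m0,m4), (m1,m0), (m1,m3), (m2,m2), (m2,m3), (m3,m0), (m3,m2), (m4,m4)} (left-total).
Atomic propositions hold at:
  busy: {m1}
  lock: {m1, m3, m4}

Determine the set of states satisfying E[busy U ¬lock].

Sat(¬lock) = {m0, m2}
E[busy U ¬lock]: least fixpoint, start Z0 = Sat(¬lock) = {m0, m2}, add states in Sat(busy) with some successor in Z. Z1 = {m0, m1, m2}; fixed.
Sat(E[busy U ¬lock]) = {m0, m1, m2}

{m0, m1, m2}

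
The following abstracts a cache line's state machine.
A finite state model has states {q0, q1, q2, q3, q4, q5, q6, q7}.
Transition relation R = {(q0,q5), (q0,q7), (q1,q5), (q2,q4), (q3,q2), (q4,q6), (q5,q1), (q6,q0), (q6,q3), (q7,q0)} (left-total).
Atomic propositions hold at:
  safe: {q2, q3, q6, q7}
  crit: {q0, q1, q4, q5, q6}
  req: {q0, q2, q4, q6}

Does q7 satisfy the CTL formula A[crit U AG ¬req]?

Sat(¬req) = {q1, q3, q5, q7}
AG ¬req: greatest fixpoint, start Z0 = {q1, q3, q5, q7}, keep only states in Sat with every successor in Z. Z1 = {q1, q5}; fixed.
Sat(AG ¬req) = {q1, q5}
A[crit U AG ¬req]: least fixpoint, start Z0 = Sat(AG ¬req) = {q1, q5}, add states in Sat(crit) with every successor in Z. Already a fixed point.
Sat(A[crit U AG ¬req]) = {q1, q5}
q7 ∉ Sat(A[crit U AG ¬req]) = {q1, q5}, so the formula does not hold at q7.

No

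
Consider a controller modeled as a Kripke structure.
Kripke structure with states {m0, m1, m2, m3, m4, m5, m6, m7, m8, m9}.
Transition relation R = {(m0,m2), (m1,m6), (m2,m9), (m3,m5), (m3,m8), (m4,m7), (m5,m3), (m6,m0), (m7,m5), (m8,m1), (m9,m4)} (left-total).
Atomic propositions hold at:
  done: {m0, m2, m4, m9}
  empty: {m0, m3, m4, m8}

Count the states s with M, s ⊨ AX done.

Sat(AX done) = {s : every successor in {m0, m2, m4, m9}} = {m0, m2, m6, m9}
|Sat(AX done)| = |{m0, m2, m6, m9}| = 4.

4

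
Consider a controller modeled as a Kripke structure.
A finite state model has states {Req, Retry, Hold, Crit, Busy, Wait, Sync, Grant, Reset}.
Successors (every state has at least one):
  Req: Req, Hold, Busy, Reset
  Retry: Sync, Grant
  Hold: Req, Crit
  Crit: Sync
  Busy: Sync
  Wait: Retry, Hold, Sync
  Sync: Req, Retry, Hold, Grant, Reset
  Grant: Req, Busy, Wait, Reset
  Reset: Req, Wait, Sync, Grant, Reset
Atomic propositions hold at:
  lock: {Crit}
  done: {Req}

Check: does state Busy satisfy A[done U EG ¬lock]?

Yes

Sat(¬lock) = {Req, Retry, Hold, Busy, Wait, Sync, Grant, Reset}
EG ¬lock: greatest fixpoint, start Z0 = {Req, Retry, Hold, Busy, Wait, Sync, Grant, Reset}, keep only states in Sat with some successor in Z. Already a fixed point.
Sat(EG ¬lock) = {Req, Retry, Hold, Busy, Wait, Sync, Grant, Reset}
A[done U EG ¬lock]: least fixpoint, start Z0 = Sat(EG ¬lock) = {Req, Retry, Hold, Busy, Wait, Sync, Grant, Reset}, add states in Sat(done) with every successor in Z. Already a fixed point.
Sat(A[done U EG ¬lock]) = {Req, Retry, Hold, Busy, Wait, Sync, Grant, Reset}
Busy ∈ Sat(A[done U EG ¬lock]) = {Req, Retry, Hold, Busy, Wait, Sync, Grant, Reset}, so the formula holds at Busy.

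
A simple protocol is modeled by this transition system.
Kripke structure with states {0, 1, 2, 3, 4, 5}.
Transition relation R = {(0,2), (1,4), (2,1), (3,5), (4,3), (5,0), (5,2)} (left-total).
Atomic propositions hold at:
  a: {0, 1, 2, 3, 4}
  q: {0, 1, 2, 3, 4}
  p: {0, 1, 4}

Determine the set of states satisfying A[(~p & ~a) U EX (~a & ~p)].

Sat(~p) = {2, 3, 5}
Sat(~a) = {5}
Sat(~p & ~a) = {5}
Sat(~a & ~p) = {5}
Sat(EX (~a & ~p)) = {s : some successor in {5}} = {3}
A[(~p & ~a) U EX (~a & ~p)]: least fixpoint, start Z0 = Sat(EX (~a & ~p)) = {3}, add states in Sat(~p & ~a) with every successor in Z. Already a fixed point.
Sat(A[(~p & ~a) U EX (~a & ~p)]) = {3}

{3}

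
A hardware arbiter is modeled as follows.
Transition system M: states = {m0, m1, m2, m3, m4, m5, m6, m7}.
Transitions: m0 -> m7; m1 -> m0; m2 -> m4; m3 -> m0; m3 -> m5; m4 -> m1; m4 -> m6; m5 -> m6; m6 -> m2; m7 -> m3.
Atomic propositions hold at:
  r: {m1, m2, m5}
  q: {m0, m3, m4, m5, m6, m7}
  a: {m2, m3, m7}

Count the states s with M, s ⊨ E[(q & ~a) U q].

Sat(~a) = {m0, m1, m4, m5, m6}
Sat(q & ~a) = {m0, m4, m5, m6}
E[(q & ~a) U q]: least fixpoint, start Z0 = Sat(q) = {m0, m3, m4, m5, m6, m7}, add states in Sat(q & ~a) with some successor in Z. Already a fixed point.
Sat(E[(q & ~a) U q]) = {m0, m3, m4, m5, m6, m7}
|Sat(E[(q & ~a) U q])| = |{m0, m3, m4, m5, m6, m7}| = 6.

6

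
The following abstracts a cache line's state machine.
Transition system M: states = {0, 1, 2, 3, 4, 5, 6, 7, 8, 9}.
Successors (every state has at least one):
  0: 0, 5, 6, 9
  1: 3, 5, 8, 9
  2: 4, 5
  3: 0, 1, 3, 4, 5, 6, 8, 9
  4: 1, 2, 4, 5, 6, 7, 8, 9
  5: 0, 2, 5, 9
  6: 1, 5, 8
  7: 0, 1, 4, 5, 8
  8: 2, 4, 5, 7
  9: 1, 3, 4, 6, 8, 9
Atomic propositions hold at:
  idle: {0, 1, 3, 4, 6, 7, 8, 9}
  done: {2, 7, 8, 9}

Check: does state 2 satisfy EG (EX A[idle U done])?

No

A[idle U done]: least fixpoint, start Z0 = Sat(done) = {2, 7, 8, 9}, add states in Sat(idle) with every successor in Z. Already a fixed point.
Sat(A[idle U done]) = {2, 7, 8, 9}
Sat(EX A[idle U done]) = {s : some successor in {2, 7, 8, 9}} = {0, 1, 3, 4, 5, 6, 7, 8, 9}
EG (EX A[idle U done]): greatest fixpoint, start Z0 = {0, 1, 3, 4, 5, 6, 7, 8, 9}, keep only states in Sat with some successor in Z. Already a fixed point.
Sat(EG (EX A[idle U done])) = {0, 1, 3, 4, 5, 6, 7, 8, 9}
2 ∉ Sat(EG (EX A[idle U done])) = {0, 1, 3, 4, 5, 6, 7, 8, 9}, so the formula does not hold at 2.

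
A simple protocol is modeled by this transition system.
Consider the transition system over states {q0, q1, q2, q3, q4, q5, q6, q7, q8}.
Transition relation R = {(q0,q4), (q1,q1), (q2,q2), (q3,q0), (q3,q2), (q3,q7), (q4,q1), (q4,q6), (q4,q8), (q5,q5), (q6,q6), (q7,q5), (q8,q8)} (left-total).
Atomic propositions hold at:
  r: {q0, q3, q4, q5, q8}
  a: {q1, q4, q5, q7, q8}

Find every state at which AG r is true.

{q5, q8}

AG r: greatest fixpoint, start Z0 = {q0, q3, q4, q5, q8}, keep only states in Sat with every successor in Z. Z1 = {q0, q5, q8}; Z2 = {q5, q8}; fixed.
Sat(AG r) = {q5, q8}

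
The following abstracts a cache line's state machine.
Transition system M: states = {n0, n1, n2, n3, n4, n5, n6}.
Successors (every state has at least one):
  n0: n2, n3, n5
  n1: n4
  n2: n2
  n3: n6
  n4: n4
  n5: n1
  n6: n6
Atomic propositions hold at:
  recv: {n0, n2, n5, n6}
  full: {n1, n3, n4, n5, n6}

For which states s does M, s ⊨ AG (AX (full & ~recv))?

{n1, n4, n5}

Sat(~recv) = {n1, n3, n4}
Sat(full & ~recv) = {n1, n3, n4}
Sat(AX (full & ~recv)) = {s : every successor in {n1, n3, n4}} = {n1, n4, n5}
AG (AX (full & ~recv)): greatest fixpoint, start Z0 = {n1, n4, n5}, keep only states in Sat with every successor in Z. Already a fixed point.
Sat(AG (AX (full & ~recv))) = {n1, n4, n5}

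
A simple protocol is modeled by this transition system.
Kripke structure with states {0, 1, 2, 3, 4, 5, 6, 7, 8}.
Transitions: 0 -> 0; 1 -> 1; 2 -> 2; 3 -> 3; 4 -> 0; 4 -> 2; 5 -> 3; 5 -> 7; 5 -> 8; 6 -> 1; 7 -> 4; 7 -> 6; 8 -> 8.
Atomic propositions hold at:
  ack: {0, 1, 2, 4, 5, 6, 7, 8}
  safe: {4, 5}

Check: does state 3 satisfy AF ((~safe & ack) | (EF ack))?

Sat(~safe) = {0, 1, 2, 3, 6, 7, 8}
Sat(~safe & ack) = {0, 1, 2, 6, 7, 8}
EF ack: least fixpoint, start Z0 = {0, 1, 2, 4, 5, 6, 7, 8}, add states with some successor in Z. Already a fixed point.
Sat(EF ack) = {0, 1, 2, 4, 5, 6, 7, 8}
Sat((~safe & ack) | (EF ack)) = {0, 1, 2, 4, 5, 6, 7, 8}
AF ((~safe & ack) | (EF ack)): least fixpoint, start Z0 = {0, 1, 2, 4, 5, 6, 7, 8}, add states with every successor in Z. Already a fixed point.
Sat(AF ((~safe & ack) | (EF ack))) = {0, 1, 2, 4, 5, 6, 7, 8}
3 ∉ Sat(AF ((~safe & ack) | (EF ack))) = {0, 1, 2, 4, 5, 6, 7, 8}, so the formula does not hold at 3.

No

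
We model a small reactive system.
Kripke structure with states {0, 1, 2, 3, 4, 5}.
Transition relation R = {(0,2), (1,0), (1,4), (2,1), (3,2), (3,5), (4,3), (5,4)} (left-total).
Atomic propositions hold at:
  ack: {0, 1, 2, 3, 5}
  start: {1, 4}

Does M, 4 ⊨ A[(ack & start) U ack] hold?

Sat(ack & start) = {1}
A[(ack & start) U ack]: least fixpoint, start Z0 = Sat(ack) = {0, 1, 2, 3, 5}, add states in Sat(ack & start) with every successor in Z. Already a fixed point.
Sat(A[(ack & start) U ack]) = {0, 1, 2, 3, 5}
4 ∉ Sat(A[(ack & start) U ack]) = {0, 1, 2, 3, 5}, so the formula does not hold at 4.

No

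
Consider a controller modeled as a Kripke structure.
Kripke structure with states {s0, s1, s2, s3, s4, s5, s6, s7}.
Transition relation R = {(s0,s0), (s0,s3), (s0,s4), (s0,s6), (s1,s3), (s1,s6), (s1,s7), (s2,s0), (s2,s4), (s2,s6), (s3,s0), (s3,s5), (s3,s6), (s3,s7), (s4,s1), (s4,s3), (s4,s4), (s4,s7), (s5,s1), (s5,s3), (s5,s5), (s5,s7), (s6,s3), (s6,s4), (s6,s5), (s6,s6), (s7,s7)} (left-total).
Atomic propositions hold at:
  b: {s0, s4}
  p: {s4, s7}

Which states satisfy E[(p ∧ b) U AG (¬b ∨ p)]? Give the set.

Sat(p ∧ b) = {s4}
Sat(¬b) = {s1, s2, s3, s5, s6, s7}
Sat(¬b ∨ p) = {s1, s2, s3, s4, s5, s6, s7}
AG (¬b ∨ p): greatest fixpoint, start Z0 = {s1, s2, s3, s4, s5, s6, s7}, keep only states in Sat with every successor in Z. Z1 = {s1, s4, s5, s6, s7}; Z2 = {s7}; fixed.
Sat(AG (¬b ∨ p)) = {s7}
E[(p ∧ b) U AG (¬b ∨ p)]: least fixpoint, start Z0 = Sat(AG (¬b ∨ p)) = {s7}, add states in Sat(p ∧ b) with some successor in Z. Z1 = {s4, s7}; fixed.
Sat(E[(p ∧ b) U AG (¬b ∨ p)]) = {s4, s7}

{s4, s7}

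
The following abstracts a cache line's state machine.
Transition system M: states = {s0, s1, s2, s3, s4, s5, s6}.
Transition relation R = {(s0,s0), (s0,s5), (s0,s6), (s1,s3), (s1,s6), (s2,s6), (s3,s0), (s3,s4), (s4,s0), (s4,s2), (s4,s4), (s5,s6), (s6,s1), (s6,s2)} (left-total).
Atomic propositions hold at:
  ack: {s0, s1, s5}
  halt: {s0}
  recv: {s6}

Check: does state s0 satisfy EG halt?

EG halt: greatest fixpoint, start Z0 = {s0}, keep only states in Sat with some successor in Z. Already a fixed point.
Sat(EG halt) = {s0}
s0 ∈ Sat(EG halt) = {s0}, so the formula holds at s0.

Yes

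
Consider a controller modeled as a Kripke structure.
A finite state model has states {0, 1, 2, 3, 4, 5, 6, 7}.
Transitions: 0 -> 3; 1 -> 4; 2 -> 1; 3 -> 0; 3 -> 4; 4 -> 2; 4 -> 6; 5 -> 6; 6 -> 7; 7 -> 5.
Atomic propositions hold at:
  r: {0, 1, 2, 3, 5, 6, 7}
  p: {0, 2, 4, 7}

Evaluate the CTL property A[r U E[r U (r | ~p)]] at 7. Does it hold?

Sat(~p) = {1, 3, 5, 6}
Sat(r | ~p) = {0, 1, 2, 3, 5, 6, 7}
E[r U (r | ~p)]: least fixpoint, start Z0 = Sat((r | ~p)) = {0, 1, 2, 3, 5, 6, 7}, add states in Sat(r) with some successor in Z. Already a fixed point.
Sat(E[r U (r | ~p)]) = {0, 1, 2, 3, 5, 6, 7}
A[r U E[r U (r | ~p)]]: least fixpoint, start Z0 = Sat(E[r U (r | ~p)]) = {0, 1, 2, 3, 5, 6, 7}, add states in Sat(r) with every successor in Z. Already a fixed point.
Sat(A[r U E[r U (r | ~p)]]) = {0, 1, 2, 3, 5, 6, 7}
7 ∈ Sat(A[r U E[r U (r | ~p)]]) = {0, 1, 2, 3, 5, 6, 7}, so the formula holds at 7.

Yes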